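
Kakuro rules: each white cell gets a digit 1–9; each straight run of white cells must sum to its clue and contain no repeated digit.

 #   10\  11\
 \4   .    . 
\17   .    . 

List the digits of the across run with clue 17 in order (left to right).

9, 8

4 in 2 cells must be {1,3}; 17 in 2 cells must be {8,9}.
The 4 across and the 11 down share only 3, so R1C2 = 3.
R2C2 = 11 − 3 = 8 completes the 11 down.
R1C1 = 4 − 3 = 1 completes the 4 across.
R2C1 = 17 − 8 = 9 completes the 17 across.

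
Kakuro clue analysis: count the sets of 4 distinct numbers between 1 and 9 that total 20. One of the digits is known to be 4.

6

4 distinct digits from 1–9 sum between 10 and 30.
Keeping only sets containing 4.
Enumerating: {1,4,6,9}, {1,4,7,8}, {2,4,5,9}, {2,4,6,8}, {3,4,5,8}, {3,4,6,7}.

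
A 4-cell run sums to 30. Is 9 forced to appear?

The only way to make 30 from 4 distinct digits is {6,7,8,9}, which contains 9.

Yes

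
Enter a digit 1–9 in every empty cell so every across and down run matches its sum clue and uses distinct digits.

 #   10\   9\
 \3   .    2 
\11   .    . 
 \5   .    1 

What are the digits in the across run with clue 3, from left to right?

3 in 2 cells must be {1,2}.
R1C1 = 3 − 2 = 1 completes the 3 across.
R2C2 = 9 − 3 = 6 completes the 9 down.
R3C1 = 5 − 1 = 4 completes the 5 across.
R2C1 = 11 − 6 = 5 completes the 11 across.

1 2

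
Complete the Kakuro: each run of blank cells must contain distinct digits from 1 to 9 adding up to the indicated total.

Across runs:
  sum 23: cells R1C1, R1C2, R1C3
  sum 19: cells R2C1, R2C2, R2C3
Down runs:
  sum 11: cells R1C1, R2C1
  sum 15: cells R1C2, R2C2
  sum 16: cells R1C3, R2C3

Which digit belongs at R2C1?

3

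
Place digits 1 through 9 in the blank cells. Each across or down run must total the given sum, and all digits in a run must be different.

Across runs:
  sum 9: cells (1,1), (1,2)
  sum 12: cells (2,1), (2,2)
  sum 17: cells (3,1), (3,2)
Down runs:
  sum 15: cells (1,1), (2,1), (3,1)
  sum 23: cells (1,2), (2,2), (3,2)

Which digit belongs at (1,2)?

17 in 2 cells must be {8,9}; 23 in 3 cells must be {6,8,9}.
Nothing is forced directly, so branch on (1,2), whose candidates are 6 or 8. If (1,2) = 8: that forces (1,1) = 1, (2,2) = 9, after which (3,2) would have to be in {8,9} for the 17 across but in {6} for the 23 down — contradiction. So (1,2) = 6.
(1,1) = 9 − 6 = 3 completes the 9 across.
Given what's placed, (3,1) must be 8 to fit the 17 across and 15 down.
(3,2) = 17 − 8 = 9 completes the 17 across.
(2,1) = 15 − 11 = 4 completes the 15 down.
(2,2) = 12 − 4 = 8 completes the 12 across.

6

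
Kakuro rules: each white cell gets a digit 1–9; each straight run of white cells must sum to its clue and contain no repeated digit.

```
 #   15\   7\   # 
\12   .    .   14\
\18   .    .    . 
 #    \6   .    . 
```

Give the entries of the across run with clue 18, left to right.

7 2 9

7 in 3 cells must be {1,2,4}.
The 12 across and the 7 down share only 4, so R1C2 = 4.
Intersecting the 6 across with the 14 down forces R3C3 = 5.
R1C1 = 12 − 4 = 8 completes the 12 across.
R2C1 = 15 − 8 = 7 completes the 15 down.
R2C2 = 2: the only remaining digit allowed by both the 18 across and the 7 down.
R2C3 = 18 − 9 = 9 completes the 18 across.
R3C2 = 6 − 5 = 1 completes the 6 across.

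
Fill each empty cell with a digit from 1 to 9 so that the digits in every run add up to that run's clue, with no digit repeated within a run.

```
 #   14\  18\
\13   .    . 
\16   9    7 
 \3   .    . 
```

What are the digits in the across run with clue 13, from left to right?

16 in 2 cells must be {7,9}; 3 in 2 cells must be {1,2}.
R1C1 = 4: the only remaining digit allowed by both the 13 across and the 14 down.
R1C2 = 13 − 4 = 9 completes the 13 across.
R3C1 = 14 − 13 = 1 completes the 14 down.
R3C2 = 3 − 1 = 2 completes the 3 across.

4 9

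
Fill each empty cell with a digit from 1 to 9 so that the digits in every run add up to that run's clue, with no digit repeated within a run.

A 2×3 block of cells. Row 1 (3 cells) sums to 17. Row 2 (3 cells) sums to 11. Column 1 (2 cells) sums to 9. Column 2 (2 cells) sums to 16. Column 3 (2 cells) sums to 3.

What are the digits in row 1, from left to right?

16 in 2 cells must be {7,9}; 3 in 2 cells must be {1,2}.
The 11 across and the 16 down share only 7, so (2,2) = 7.
Given what's placed, (2,3) must be 1 to fit the 11 across and 3 down.
(1,2) = 16 − 7 = 9 completes the 16 down.
(1,3) = 3 − 1 = 2 completes the 3 down.
(2,1) = 11 − 8 = 3 completes the 11 across.
(1,1) = 17 − 11 = 6 completes the 17 across.

6, 9, 2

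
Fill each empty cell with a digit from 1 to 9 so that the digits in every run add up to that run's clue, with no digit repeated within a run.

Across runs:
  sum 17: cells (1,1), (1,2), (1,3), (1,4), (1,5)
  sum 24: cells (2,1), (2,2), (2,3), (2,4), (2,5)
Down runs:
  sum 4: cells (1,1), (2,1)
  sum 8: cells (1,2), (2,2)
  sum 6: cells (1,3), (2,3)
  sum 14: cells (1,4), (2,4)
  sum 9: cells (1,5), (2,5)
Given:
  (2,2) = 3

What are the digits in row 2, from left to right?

1, 3, 5, 8, 7

4 in 2 cells must be {1,3}.
(1,2) = 8 − 3 = 5 completes the 8 down.
Given what's placed, (1,4) must be 6 to fit the 17 across and 14 down.
Given what's placed, (2,1) must be 1 to fit the 24 across and 4 down.
(2,4) = 14 − 6 = 8 completes the 14 down.
(1,1) = 4 − 1 = 3 completes the 4 down.
(2,3) = 5: the only remaining digit allowed by both the 24 across and the 6 down.
(2,5) = 24 − 17 = 7 completes the 24 across.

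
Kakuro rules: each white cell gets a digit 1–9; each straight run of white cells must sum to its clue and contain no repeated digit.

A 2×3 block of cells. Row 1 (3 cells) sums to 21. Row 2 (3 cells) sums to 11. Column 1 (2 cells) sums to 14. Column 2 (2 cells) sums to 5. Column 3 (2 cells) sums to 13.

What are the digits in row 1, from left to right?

The 21 across and the 5 down share only 4, so (1,2) = 4.
(2,2) = 5 − 4 = 1 completes the 5 down.
Nothing is forced directly, so branch on (2,1), whose candidates are 6 or 8. If (2,1) = 8: then (1,1) would have to be in {8,9} for the 21 across but in {6} for the 14 down — contradiction. So (2,1) = 6.
(1,1) = 14 − 6 = 8 completes the 14 down.
(1,3) = 21 − 12 = 9 completes the 21 across.
(2,3) = 11 − 7 = 4 completes the 11 across.

8 4 9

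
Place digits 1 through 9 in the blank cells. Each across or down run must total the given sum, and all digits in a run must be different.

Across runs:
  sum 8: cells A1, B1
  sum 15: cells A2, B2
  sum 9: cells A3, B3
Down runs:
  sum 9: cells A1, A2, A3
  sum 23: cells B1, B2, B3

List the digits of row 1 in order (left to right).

23 in 3 cells must be {6,8,9}.
The 8 across and the 23 down share only 6, so B1 = 6.
The 15 across and the 9 down share only 6, so A2 = 6.
B2 = 15 − 6 = 9 completes the 15 across.
B3 = 23 − 15 = 8 completes the 23 down.
A1 = 8 − 6 = 2 completes the 8 across.
A3 = 9 − 8 = 1 completes the 9 across.

2, 6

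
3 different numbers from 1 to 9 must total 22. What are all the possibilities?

{5,8,9}; {6,7,9}

3 distinct digits from 1–9 sum between 6 and 24.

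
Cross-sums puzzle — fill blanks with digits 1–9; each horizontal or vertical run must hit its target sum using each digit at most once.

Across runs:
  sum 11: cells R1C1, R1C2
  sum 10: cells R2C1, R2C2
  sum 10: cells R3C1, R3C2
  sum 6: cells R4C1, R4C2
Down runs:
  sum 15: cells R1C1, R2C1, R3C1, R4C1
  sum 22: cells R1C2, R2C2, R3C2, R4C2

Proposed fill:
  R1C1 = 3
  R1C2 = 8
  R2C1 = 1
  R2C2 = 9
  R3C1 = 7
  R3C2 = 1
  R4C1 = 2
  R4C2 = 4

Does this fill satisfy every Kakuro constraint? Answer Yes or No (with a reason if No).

No — the down run R1C1–R4C1 sums to 13, not 15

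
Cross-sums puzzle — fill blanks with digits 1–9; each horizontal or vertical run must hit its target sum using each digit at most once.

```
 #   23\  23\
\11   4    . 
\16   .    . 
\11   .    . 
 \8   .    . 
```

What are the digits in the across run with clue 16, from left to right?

16 in 2 cells must be {7,9}.
R1C2 = 11 − 4 = 7 completes the 11 across.
R2C2 = 9: the only remaining digit allowed by both the 16 across and the 23 down.
R2C1 = 16 − 9 = 7 completes the 16 across.
Given what's placed, R4C1 must be 3 to fit the 8 across and 23 down.
R4C2 = 8 − 3 = 5 completes the 8 across.
R3C1 = 23 − 14 = 9 completes the 23 down.
R3C2 = 11 − 9 = 2 completes the 11 across.

7, 9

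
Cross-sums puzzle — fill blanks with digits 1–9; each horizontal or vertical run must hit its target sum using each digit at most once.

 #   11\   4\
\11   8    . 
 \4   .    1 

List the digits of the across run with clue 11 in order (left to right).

4 in 2 cells must be {1,3}.
R1C2 = 11 − 8 = 3 completes the 11 across.
R2C1 = 4 − 1 = 3 completes the 4 across.

8, 3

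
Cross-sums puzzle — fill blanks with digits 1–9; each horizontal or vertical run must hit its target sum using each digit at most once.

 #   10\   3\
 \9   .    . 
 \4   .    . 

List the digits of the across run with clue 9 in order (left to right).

7, 2

4 in 2 cells must be {1,3}; 3 in 2 cells must be {1,2}.
The 4 across and the 3 down share only 1, so R2C2 = 1.
R1C2 = 3 − 1 = 2 completes the 3 down.
R2C1 = 4 − 1 = 3 completes the 4 across.
R1C1 = 9 − 2 = 7 completes the 9 across.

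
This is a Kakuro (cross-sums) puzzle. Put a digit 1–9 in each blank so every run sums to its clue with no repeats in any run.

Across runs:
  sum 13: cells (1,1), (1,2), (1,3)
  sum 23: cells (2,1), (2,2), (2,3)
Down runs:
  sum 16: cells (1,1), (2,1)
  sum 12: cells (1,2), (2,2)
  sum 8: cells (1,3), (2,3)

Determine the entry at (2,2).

8

23 in 3 cells must be {6,8,9}; 16 in 2 cells must be {7,9}.
The 23 across and the 16 down share only 9, so (2,1) = 9.
Given what's placed, (2,2) must be 8 to fit the 23 across and 12 down.
(2,3) = 23 − 17 = 6 completes the 23 across.
(1,1) = 16 − 9 = 7 completes the 16 down.
(1,2) = 12 − 8 = 4 completes the 12 down.
(1,3) = 13 − 11 = 2 completes the 13 across.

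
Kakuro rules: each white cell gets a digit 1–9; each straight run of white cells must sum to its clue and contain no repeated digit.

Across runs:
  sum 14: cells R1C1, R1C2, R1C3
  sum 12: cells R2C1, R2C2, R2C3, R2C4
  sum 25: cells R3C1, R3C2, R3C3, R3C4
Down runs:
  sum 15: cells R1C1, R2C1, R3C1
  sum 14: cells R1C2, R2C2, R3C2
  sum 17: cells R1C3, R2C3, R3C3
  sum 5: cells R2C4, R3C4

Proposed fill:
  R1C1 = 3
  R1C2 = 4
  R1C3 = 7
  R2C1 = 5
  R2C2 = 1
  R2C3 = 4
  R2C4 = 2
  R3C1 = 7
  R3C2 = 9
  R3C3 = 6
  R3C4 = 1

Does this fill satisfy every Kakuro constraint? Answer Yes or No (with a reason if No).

No — the across run R3C1–R3C4 sums to 23, not 25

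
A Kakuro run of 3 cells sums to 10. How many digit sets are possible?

3 distinct digits from 1–9 sum between 6 and 24.
Enumerating: {1,2,7}, {1,3,6}, {1,4,5}, {2,3,5}.

4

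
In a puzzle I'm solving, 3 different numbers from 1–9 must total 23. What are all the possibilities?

3 distinct digits from 1–9 sum between 6 and 24.
Only one set works: {6,8,9}.

{6,8,9}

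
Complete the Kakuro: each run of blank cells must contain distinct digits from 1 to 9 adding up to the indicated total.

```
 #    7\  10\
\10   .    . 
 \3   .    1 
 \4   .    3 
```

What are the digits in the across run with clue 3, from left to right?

3 in 2 cells must be {1,2}; 4 in 2 cells must be {1,3}; 7 in 3 cells must be {1,2,4}.
R1C2 = 10 − 4 = 6 completes the 10 down.
R2C1 = 3 − 1 = 2 completes the 3 across.
R3C1 = 4 − 3 = 1 completes the 4 across.
R1C1 = 10 − 6 = 4 completes the 10 across.

2 1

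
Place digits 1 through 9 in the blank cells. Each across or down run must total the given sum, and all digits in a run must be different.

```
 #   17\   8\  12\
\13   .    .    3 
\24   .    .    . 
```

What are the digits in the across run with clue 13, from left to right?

24 in 3 cells must be {7,8,9}; 17 in 2 cells must be {8,9}.
R2C2 = 7: only digit in both the 24-across and 8-down candidate sets.
R2C3 = 12 − 3 = 9 completes the 12 down.
R1C2 = 8 − 7 = 1 completes the 8 down.
R2C1 = 24 − 16 = 8 completes the 24 across.
R1C1 = 13 − 4 = 9 completes the 13 across.

9 1 3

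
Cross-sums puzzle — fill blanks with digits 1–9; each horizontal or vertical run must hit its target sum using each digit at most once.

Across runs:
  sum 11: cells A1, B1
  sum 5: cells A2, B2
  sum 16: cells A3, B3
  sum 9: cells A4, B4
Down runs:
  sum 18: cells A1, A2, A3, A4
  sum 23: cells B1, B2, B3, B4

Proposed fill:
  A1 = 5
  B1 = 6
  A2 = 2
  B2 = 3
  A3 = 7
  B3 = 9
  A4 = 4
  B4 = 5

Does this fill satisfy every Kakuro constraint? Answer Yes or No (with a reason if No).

Across: 5+6=11; 2+3=5; 7+9=16; 4+5=9. Down: 5+2+7+4=18; 6+3+9+5=23. No digit repeats within any run.

Yes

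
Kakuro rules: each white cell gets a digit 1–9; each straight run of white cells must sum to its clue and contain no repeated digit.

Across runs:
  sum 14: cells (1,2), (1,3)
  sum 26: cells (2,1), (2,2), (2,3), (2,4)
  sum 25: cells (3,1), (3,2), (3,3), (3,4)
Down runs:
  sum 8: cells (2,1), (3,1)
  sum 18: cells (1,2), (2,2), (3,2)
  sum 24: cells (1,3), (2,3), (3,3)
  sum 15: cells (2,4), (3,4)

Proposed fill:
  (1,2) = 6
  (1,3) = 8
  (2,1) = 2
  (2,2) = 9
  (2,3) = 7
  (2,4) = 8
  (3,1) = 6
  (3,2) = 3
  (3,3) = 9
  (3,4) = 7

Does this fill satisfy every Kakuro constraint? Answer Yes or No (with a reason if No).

Yes

Across: 6+8=14; 2+9+7+8=26; 6+3+9+7=25. Down: 2+6=8; 6+9+3=18; 8+7+9=24; 8+7=15. No digit repeats within any run.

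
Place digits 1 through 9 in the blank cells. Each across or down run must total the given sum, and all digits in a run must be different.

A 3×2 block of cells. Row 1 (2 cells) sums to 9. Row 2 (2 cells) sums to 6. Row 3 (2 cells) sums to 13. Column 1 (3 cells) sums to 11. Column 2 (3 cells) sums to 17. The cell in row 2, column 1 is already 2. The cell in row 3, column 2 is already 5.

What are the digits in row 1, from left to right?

1 8

(2,2) = 6 − 2 = 4 completes the 6 across.
(3,1) = 13 − 5 = 8 completes the 13 across.
(1,1) = 11 − 10 = 1 completes the 11 down.
(1,2) = 9 − 1 = 8 completes the 9 across.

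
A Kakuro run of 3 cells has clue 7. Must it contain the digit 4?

Yes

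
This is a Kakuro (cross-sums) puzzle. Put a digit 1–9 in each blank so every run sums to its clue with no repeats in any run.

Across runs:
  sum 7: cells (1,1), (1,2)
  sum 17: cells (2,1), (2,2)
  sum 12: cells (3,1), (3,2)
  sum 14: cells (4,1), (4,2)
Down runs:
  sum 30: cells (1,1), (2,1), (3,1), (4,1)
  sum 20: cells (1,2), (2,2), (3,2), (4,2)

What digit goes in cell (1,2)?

17 in 2 cells must be {8,9}; 30 in 4 cells must be {6,7,8,9}.
Only 6 fits (1,1) under both its across sum 7 and down sum 30.
(1,2) = 7 − 6 = 1 completes the 7 across.

1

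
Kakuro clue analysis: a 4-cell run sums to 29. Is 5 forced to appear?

Yes

The only way to make 29 from 4 distinct digits is {5,7,8,9}, which contains 5.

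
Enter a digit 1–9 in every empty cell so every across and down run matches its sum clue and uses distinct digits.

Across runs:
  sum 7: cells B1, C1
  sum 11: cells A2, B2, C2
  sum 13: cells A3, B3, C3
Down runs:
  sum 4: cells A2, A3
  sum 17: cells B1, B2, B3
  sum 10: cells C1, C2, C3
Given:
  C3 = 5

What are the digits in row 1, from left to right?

4 3

4 in 2 cells must be {1,3}.
A3 = 1: the only remaining digit allowed by both the 13 across and the 4 down.
B3 = 13 − 6 = 7 completes the 13 across.
A2 = 4 − 1 = 3 completes the 4 down.
Nothing is forced directly, so branch on C2, whose candidates are 1 or 2. If C2 = 1: that forces C1 = 4, after which B2 would have to be in {7} for the 11 across but in {1,2,4,6,8,9} for the 17 down — contradiction. So C2 = 2.
C1 = 10 − 7 = 3 completes the 10 down.
B2 = 11 − 5 = 6 completes the 11 across.
B1 = 7 − 3 = 4 completes the 7 across.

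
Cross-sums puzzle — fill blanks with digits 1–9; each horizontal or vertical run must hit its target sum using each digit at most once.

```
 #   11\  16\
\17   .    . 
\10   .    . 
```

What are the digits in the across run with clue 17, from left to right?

8 9

17 in 2 cells must be {8,9}; 16 in 2 cells must be {7,9}.
The 17 across and the 16 down share only 9, so R1C2 = 9.
R2C2 = 16 − 9 = 7 completes the 16 down.
R1C1 = 17 − 9 = 8 completes the 17 across.
R2C1 = 10 − 7 = 3 completes the 10 across.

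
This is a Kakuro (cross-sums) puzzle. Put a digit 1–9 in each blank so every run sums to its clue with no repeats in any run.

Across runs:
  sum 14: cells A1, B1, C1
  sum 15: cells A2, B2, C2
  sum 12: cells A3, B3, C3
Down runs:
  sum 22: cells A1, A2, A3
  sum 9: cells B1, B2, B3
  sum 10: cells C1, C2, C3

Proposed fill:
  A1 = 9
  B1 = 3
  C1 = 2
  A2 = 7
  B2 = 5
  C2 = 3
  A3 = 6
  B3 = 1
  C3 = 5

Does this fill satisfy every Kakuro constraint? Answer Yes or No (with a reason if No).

Across: 9+3+2=14; 7+5+3=15; 6+1+5=12. Down: 9+7+6=22; 3+5+1=9; 2+3+5=10. No digit repeats within any run.

Yes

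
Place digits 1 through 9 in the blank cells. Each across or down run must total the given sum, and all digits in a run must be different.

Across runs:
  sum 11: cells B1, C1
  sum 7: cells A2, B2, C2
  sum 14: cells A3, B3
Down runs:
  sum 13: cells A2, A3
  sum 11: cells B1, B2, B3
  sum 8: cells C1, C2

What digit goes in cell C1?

7

7 in 3 cells must be {1,2,4}.
The 7 across and the 13 down share only 4, so A2 = 4.
A3 = 13 − 4 = 9 completes the 13 down.
B3 = 14 − 9 = 5 completes the 14 across.
B2 = 2: the only remaining digit allowed by both the 7 across and the 11 down.
C2 = 7 − 6 = 1 completes the 7 across.
B1 = 11 − 7 = 4 completes the 11 down.
C1 = 11 − 4 = 7 completes the 11 across.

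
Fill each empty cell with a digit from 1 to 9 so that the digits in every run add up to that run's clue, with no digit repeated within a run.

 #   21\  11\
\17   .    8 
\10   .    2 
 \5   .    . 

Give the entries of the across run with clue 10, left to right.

8, 2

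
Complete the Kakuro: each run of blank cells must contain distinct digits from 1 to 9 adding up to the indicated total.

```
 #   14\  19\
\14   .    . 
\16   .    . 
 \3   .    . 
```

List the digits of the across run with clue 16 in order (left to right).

16 in 2 cells must be {7,9}; 3 in 2 cells must be {1,2}.
The 3 across and the 19 down share only 2, so R3C2 = 2.
Given what's placed, R2C2 must be 9 to fit the 16 across and 19 down.
R3C1 = 3 − 2 = 1 completes the 3 across.
R1C2 = 19 − 11 = 8 completes the 19 down.
R2C1 = 16 − 9 = 7 completes the 16 across.
R1C1 = 14 − 8 = 6 completes the 14 across.

7 9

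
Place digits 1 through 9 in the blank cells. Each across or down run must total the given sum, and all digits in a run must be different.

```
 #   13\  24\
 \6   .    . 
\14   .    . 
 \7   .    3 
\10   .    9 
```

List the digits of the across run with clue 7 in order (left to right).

4, 3

R3C1 = 7 − 3 = 4 completes the 7 across.
R4C1 = 10 − 9 = 1 completes the 10 across.
Nothing is forced directly, so branch on R1C1, whose candidates are 2 or 5. If R1C1 = 5: then R1C2 would have to be in {1} for the 6 across but in {4,5,7,8} for the 24 down — contradiction. So R1C1 = 2.
R1C2 = 6 − 2 = 4 completes the 6 across.
R2C1 = 13 − 7 = 6 completes the 13 down.
R2C2 = 14 − 6 = 8 completes the 14 across.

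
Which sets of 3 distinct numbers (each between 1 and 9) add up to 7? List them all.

3 distinct digits from 1–9 sum between 6 and 24.
Only one set works: {1,2,4}.

{1,2,4}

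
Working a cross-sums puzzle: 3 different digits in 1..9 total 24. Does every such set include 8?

Yes

The only way to make 24 from 3 distinct digits is {7,8,9}, which contains 8.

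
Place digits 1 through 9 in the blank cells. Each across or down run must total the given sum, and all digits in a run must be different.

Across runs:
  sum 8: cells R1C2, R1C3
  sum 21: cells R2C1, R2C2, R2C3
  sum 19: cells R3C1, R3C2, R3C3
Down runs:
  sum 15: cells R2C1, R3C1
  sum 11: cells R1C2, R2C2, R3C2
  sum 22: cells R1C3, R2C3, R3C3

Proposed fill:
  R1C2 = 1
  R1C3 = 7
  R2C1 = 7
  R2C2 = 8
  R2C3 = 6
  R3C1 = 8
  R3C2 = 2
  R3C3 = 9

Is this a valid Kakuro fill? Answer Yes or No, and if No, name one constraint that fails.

Yes

Across: 1+7=8; 7+8+6=21; 8+2+9=19. Down: 7+8=15; 1+8+2=11; 7+6+9=22. No digit repeats within any run.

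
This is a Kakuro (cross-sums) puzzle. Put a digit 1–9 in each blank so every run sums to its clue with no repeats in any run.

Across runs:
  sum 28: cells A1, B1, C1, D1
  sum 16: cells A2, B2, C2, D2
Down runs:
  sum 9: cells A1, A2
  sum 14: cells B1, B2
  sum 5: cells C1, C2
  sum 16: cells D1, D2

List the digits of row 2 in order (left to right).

16 in 2 cells must be {7,9}.
Only 4 fits C1 under both its across sum 28 and down sum 5.
C2 = 5 − 4 = 1 completes the 5 down.
Nothing is forced directly, so branch on D2, whose candidates are 7 or 9. If D2 = 9: that forces D1 = 7, after which B2 would have to be in {2,4} for the 16 across but in {5,6,8,9} for the 14 down — contradiction. So D2 = 7.
D1 = 16 − 7 = 9 completes the 16 down.
B1 = 8: the only remaining digit allowed by both the 28 across and the 14 down.
B2 = 14 − 8 = 6 completes the 14 down.
A1 = 28 − 21 = 7 completes the 28 across.
A2 = 16 − 14 = 2 completes the 16 across.

2 6 1 7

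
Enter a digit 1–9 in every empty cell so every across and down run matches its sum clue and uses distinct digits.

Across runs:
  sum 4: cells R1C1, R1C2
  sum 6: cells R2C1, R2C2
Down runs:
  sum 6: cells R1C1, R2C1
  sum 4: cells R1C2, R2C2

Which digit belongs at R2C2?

1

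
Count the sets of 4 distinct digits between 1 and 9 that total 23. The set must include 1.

2

4 distinct digits from 1–9 sum between 10 and 30.
Keeping only sets containing 1.
Enumerating: {1,5,8,9}, {1,6,7,9}.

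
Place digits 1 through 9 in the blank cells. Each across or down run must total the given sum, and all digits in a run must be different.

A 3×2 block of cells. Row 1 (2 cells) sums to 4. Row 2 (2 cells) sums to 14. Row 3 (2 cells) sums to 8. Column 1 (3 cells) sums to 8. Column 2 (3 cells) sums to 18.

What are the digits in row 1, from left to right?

1 3

4 in 2 cells must be {1,3}.
The 14 across and the 8 down share only 5, so (2,1) = 5.
(2,2) = 14 − 5 = 9 completes the 14 across.
Given what's placed, (1,1) must be 1 to fit the 4 across and 8 down.
(1,2) = 4 − 1 = 3 completes the 4 across.
(3,1) = 8 − 6 = 2 completes the 8 down.
(3,2) = 8 − 2 = 6 completes the 8 across.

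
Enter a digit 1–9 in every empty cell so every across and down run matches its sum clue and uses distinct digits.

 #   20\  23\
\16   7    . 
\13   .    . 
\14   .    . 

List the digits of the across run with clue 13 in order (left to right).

16 in 2 cells must be {7,9}; 23 in 3 cells must be {6,8,9}.
R1C2 = 16 − 7 = 9 completes the 16 across.
Nothing is forced directly, so branch on R2C2, whose candidates are 6 or 8. If R2C2 = 6: then R2C1 would have to be in {7} for the 13 across but in {4,5,8,9} for the 20 down — contradiction. So R2C2 = 8.
R2C1 = 13 − 8 = 5 completes the 13 across.
R3C1 = 20 − 12 = 8 completes the 20 down.
R3C2 = 14 − 8 = 6 completes the 14 across.

5 8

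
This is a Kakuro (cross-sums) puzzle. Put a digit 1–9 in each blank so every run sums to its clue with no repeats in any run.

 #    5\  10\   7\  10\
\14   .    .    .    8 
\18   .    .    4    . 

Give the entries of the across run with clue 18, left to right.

3, 9, 4, 2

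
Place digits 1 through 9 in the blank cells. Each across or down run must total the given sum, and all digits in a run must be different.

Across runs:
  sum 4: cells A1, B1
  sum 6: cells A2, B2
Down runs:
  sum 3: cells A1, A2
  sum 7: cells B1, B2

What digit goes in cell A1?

1

4 in 2 cells must be {1,3}; 3 in 2 cells must be {1,2}.
The 4 across and the 3 down share only 1, so A1 = 1.
B1 = 4 − 1 = 3 completes the 4 across.
A2 = 3 − 1 = 2 completes the 3 down.
B2 = 6 − 2 = 4 completes the 6 across.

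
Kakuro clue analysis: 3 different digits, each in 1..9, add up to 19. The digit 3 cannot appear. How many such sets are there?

4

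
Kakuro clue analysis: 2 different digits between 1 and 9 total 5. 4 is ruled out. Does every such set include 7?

No

The only way to make 5 from 2 distinct digits under that restriction is {2,3}, which does not contain 7.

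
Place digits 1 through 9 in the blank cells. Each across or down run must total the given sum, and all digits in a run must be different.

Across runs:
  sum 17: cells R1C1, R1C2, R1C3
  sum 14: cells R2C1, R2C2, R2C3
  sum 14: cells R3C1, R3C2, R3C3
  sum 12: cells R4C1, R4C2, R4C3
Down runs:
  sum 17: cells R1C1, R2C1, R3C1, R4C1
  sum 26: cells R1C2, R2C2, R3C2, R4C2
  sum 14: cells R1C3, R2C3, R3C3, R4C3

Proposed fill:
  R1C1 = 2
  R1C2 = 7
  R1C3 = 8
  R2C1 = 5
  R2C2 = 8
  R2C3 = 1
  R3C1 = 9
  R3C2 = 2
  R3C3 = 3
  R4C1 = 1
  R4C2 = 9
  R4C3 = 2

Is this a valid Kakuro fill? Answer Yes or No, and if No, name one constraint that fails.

Across: 2+7+8=17; 5+8+1=14; 9+2+3=14; 1+9+2=12. Down: 2+5+9+1=17; 7+8+2+9=26; 8+1+3+2=14. No digit repeats within any run.

Yes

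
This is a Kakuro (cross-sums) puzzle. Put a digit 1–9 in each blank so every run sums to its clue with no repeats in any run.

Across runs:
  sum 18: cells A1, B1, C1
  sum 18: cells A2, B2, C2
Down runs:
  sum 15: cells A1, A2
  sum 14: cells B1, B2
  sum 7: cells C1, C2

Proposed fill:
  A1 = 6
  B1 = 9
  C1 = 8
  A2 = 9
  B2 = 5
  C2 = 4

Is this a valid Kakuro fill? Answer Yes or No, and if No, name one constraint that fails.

No — the across run A1–C1 sums to 23, not 18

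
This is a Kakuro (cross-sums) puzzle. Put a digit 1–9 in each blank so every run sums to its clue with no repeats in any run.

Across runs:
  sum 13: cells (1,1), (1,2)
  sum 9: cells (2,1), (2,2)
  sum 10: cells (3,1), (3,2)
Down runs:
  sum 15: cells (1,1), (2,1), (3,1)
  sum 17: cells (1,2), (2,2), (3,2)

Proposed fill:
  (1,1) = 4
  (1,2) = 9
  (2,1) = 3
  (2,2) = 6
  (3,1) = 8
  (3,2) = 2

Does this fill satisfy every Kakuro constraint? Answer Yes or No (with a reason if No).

Across: 4+9=13; 3+6=9; 8+2=10. Down: 4+3+8=15; 9+6+2=17. No digit repeats within any run.

Yes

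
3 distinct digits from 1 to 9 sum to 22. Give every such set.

3 distinct digits from 1–9 sum between 6 and 24.

{5,8,9}; {6,7,9}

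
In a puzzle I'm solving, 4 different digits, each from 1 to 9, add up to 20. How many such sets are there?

4 distinct digits from 1–9 sum between 10 and 30.

12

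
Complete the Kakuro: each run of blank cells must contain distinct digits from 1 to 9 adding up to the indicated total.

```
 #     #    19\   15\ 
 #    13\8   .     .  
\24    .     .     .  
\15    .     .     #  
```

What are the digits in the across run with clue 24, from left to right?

7 8 9

24 in 3 cells must be {7,8,9}.
Nothing is forced directly, so branch on R1C3, whose candidates are 6 or 7. If R1C3 = 7: then R1C2 would have to be in {1} for the 8 across but in {2,3,4,5,6,7,8,9} for the 19 down — contradiction. So R1C3 = 6.
R1C2 = 8 − 6 = 2 completes the 8 across.
R2C3 = 15 − 6 = 9 completes the 15 down.
R2C2 = 8: the only remaining digit allowed by both the 24 across and the 19 down.
R3C2 = 19 − 10 = 9 completes the 19 down.
R2C1 = 24 − 17 = 7 completes the 24 across.
R3C1 = 15 − 9 = 6 completes the 15 across.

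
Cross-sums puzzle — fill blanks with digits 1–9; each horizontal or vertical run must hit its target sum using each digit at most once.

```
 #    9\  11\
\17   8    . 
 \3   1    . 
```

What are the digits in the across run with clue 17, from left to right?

8 9

17 in 2 cells must be {8,9}; 3 in 2 cells must be {1,2}.
R1C2 = 17 − 8 = 9 completes the 17 across.
R2C2 = 3 − 1 = 2 completes the 3 across.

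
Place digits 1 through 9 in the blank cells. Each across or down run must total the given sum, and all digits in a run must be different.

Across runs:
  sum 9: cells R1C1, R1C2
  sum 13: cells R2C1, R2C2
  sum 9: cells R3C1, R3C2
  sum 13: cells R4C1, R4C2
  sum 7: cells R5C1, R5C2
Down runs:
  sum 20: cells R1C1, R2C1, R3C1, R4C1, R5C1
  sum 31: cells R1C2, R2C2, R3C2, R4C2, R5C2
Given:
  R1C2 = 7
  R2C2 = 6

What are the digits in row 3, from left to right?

1 8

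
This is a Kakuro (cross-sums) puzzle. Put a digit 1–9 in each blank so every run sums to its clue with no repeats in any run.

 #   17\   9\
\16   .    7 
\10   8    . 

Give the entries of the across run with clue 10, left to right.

8 2

16 in 2 cells must be {7,9}; 17 in 2 cells must be {8,9}.
R1C1 = 16 − 7 = 9 completes the 16 across.
R2C2 = 10 − 8 = 2 completes the 10 across.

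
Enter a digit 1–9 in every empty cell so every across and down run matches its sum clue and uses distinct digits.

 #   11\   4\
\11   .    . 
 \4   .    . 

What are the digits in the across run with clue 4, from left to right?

3 1

4 in 2 cells must be {1,3}.
The 11 across and the 4 down share only 3, so R1C2 = 3.
The 4 across and the 11 down share only 3, so R2C1 = 3.
R2C2 = 4 − 3 = 1 completes the 4 across.
R1C1 = 11 − 3 = 8 completes the 11 across.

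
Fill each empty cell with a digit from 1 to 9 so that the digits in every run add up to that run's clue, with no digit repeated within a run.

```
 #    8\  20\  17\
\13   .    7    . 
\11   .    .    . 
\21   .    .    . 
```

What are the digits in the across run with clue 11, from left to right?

1 4 6

No cell is forced outright now. R3C1 can only be 4 or 5 (the digits allowed by both its 21 across and its 8 down). If R3C1 = 4: that forces R1C1 = 1, R1C3 = 5, R2C1 = 3, after which R2C2 would have to be in {1,2,6,7} for the 11 across but in {4,5,8,9} for the 20 down — contradiction. So R3C1 = 5.
Given what's placed, R3C2 must be 9 to fit the 21 across and 20 down.
R3C3 = 21 − 14 = 7 completes the 21 across.
R2C2 = 20 − 16 = 4 completes the 20 down.
No cell is forced outright now. R1C1 can only be 1 or 2 (the digits allowed by both its 13 across and its 8 down). If R1C1 = 1: then R1C3 would have to be in {5} for the 13 across but in {1,2,4,6,8,9} for the 17 down — contradiction. So R1C1 = 2.
R1C3 = 13 − 9 = 4 completes the 13 across.
R2C1 = 8 − 7 = 1 completes the 8 down.
R2C3 = 11 − 5 = 6 completes the 11 across.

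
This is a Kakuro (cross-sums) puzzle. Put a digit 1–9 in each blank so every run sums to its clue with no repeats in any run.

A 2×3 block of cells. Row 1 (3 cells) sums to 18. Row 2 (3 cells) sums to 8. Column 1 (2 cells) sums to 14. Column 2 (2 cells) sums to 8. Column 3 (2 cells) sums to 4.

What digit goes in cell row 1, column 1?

4 in 2 cells must be {1,3}.
The 8 across and the 14 down share only 5, so (2,1) = 5.
Given what's placed, (2,3) must be 1 to fit the 8 across and 4 down.
(1,1) = 14 − 5 = 9 completes the 14 down.
(1,3) = 4 − 1 = 3 completes the 4 down.
(2,2) = 8 − 6 = 2 completes the 8 across.
(1,2) = 18 − 12 = 6 completes the 18 across.

9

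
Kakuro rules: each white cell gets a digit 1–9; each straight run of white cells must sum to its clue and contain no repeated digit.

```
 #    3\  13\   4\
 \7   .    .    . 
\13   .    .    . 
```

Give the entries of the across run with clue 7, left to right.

2 4 1

7 in 3 cells must be {1,2,4}; 3 in 2 cells must be {1,2}; 4 in 2 cells must be {1,3}.
The 7 across and the 13 down share only 4, so R1C2 = 4.
Given what's placed, R1C3 must be 1 to fit the 7 across and 4 down.
R2C2 = 13 − 4 = 9 completes the 13 down.
R2C3 = 4 − 1 = 3 completes the 4 down.
R1C1 = 7 − 5 = 2 completes the 7 across.
R2C1 = 13 − 12 = 1 completes the 13 across.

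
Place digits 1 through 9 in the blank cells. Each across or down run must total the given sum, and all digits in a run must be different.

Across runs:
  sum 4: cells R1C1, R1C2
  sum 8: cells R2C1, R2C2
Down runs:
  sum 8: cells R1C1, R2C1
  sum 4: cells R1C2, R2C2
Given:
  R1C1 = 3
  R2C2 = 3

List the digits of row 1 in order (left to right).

3 1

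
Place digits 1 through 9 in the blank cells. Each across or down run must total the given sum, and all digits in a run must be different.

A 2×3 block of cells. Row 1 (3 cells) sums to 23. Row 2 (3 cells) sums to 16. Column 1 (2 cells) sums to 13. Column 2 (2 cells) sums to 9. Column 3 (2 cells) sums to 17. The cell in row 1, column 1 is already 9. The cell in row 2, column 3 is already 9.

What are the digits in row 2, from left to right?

4 3 9

23 in 3 cells must be {6,8,9}; 17 in 2 cells must be {8,9}.
(1,3) = 17 − 9 = 8 completes the 17 down.
(2,1) = 13 − 9 = 4 completes the 13 down.
(2,2) = 16 − 13 = 3 completes the 16 across.
(1,2) = 23 − 17 = 6 completes the 23 across.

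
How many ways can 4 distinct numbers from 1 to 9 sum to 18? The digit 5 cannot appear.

6

4 distinct digits from 1–9 sum between 10 and 30.
Dropping sets that contain 5.
Enumerating: {1,2,6,9}, {1,2,7,8}, {1,3,6,8}, {1,4,6,7}, {2,3,4,9}, {2,3,6,7}.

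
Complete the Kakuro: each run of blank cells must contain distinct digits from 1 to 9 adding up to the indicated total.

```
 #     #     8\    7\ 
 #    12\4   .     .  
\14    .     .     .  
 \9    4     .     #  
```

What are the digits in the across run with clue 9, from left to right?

4 5

4 in 2 cells must be {1,3}.
R2C1 = 12 − 4 = 8 completes the 12 down.
R3C2 = 9 − 4 = 5 completes the 9 across.
R1C2 = 1: the only remaining digit allowed by both the 4 across and the 8 down.
R1C3 = 4 − 1 = 3 completes the 4 across.
R2C2 = 8 − 6 = 2 completes the 8 down.
R2C3 = 14 − 10 = 4 completes the 14 across.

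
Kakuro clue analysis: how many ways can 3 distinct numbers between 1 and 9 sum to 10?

4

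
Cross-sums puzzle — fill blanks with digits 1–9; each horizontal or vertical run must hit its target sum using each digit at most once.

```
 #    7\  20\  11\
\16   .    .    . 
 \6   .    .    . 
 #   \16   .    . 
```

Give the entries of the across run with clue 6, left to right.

6 in 3 cells must be {1,2,3}; 16 in 2 cells must be {7,9}.
Only 3 fits R2C2 under both its across sum 6 and down sum 20.
Given what's placed, R3C2 must be 9 to fit the 16 across and 20 down.
R3C3 = 16 − 9 = 7 completes the 16 across.
R1C2 = 20 − 12 = 8 completes the 20 down.
R2C3 = 1: the only remaining digit allowed by both the 6 across and the 11 down.
R1C3 = 11 − 8 = 3 completes the 11 down.
R2C1 = 6 − 4 = 2 completes the 6 across.

2 3 1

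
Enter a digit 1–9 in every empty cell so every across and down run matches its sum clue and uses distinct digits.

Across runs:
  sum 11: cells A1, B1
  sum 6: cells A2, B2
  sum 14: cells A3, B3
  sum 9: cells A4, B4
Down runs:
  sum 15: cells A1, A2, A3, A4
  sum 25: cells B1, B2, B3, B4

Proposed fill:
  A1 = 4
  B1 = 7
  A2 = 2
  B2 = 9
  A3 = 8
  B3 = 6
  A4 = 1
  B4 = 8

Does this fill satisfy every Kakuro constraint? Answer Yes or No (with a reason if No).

No — the across run A2–B2 sums to 11, not 6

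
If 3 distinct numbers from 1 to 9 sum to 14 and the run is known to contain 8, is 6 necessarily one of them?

Counterexample: {1,5,8} sums to 14 under that restriction without using 6.

No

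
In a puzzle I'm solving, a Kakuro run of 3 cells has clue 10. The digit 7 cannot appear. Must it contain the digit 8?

No

Counterexample: {1,3,6} sums to 10 under that restriction without using 8.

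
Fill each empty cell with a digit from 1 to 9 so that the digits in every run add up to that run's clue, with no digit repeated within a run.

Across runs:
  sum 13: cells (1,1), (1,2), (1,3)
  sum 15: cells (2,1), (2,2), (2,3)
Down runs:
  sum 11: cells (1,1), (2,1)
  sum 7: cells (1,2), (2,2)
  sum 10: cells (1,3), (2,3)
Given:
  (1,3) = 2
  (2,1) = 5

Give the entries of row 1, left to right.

(1,1) = 11 − 5 = 6 completes the 11 down.
(1,2) = 13 − 8 = 5 completes the 13 across.
(2,2) = 7 − 5 = 2 completes the 7 down.
(2,3) = 15 − 7 = 8 completes the 15 across.

6 5 2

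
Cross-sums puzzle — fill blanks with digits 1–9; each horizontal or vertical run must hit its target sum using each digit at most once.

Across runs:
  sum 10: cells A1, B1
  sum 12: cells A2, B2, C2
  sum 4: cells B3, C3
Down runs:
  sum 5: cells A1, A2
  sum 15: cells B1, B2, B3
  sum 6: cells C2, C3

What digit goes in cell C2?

4 in 2 cells must be {1,3}.
The 4 across and the 6 down share only 1, so C3 = 1.
C2 = 6 − 1 = 5 completes the 6 down.
B3 = 4 − 1 = 3 completes the 4 across.
B2 = 4: the only remaining digit allowed by both the 12 across and the 15 down.
B1 = 15 − 7 = 8 completes the 15 down.
A2 = 12 − 9 = 3 completes the 12 across.
A1 = 10 − 8 = 2 completes the 10 across.

5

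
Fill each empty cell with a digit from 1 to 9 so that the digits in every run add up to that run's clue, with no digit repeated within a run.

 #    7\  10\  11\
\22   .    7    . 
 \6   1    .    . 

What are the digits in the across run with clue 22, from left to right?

6 in 3 cells must be {1,2,3}.
R1C1 = 7 − 1 = 6 completes the 7 down.
R1C3 = 22 − 13 = 9 completes the 22 across.
R2C2 = 10 − 7 = 3 completes the 10 down.
R2C3 = 6 − 4 = 2 completes the 6 across.

6 7 9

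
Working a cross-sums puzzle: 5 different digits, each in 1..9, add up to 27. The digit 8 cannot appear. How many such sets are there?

4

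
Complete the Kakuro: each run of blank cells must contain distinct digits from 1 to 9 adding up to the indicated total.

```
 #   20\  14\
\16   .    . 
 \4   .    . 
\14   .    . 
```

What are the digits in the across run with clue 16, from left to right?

9, 7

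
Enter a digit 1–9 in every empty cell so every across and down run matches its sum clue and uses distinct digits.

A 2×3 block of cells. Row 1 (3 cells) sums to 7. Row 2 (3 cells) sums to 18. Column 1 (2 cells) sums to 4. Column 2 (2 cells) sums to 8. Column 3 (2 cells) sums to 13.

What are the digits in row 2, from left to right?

7 in 3 cells must be {1,2,4}; 4 in 2 cells must be {1,3}.
The 7 across and the 4 down share only 1, so (1,1) = 1.
Given what's placed, (1,2) must be 2 to fit the 7 across and 8 down.
(1,3) = 7 − 3 = 4 completes the 7 across.
(2,1) = 4 − 1 = 3 completes the 4 down.
(2,2) = 8 − 2 = 6 completes the 8 down.
(2,3) = 18 − 9 = 9 completes the 18 across.

3 6 9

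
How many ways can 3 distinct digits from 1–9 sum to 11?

3 distinct digits from 1–9 sum between 6 and 24.
Enumerating: {1,2,8}, {1,3,7}, {1,4,6}, {2,3,6}, {2,4,5}.

5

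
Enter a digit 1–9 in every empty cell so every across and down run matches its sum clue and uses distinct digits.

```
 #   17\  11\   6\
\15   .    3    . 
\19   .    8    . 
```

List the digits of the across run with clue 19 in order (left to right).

9, 8, 2

17 in 2 cells must be {8,9}.
Given what's placed, R1C1 must be 8 to fit the 15 across and 17 down.
R1C3 = 15 − 11 = 4 completes the 15 across.
R2C1 = 17 − 8 = 9 completes the 17 down.
R2C3 = 19 − 17 = 2 completes the 19 across.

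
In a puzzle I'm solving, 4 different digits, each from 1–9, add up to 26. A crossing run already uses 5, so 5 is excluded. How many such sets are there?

4 distinct digits from 1–9 sum between 10 and 30.
Dropping sets that contain 5.
Enumerating: {2,7,8,9}, {3,6,8,9}, {4,6,7,9}.

3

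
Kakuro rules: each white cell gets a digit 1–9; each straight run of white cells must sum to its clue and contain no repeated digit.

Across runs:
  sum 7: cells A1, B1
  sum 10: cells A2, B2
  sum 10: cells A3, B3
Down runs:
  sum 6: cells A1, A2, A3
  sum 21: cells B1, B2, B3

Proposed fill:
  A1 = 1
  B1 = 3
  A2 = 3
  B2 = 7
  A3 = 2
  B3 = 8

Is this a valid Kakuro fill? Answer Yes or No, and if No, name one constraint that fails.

No — the across run A1–B1 sums to 4, not 7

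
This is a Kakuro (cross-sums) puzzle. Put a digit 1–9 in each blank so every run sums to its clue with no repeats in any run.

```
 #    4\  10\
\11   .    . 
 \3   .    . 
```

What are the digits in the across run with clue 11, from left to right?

3 in 2 cells must be {1,2}; 4 in 2 cells must be {1,3}.
The 11 across and the 4 down share only 3, so R1C1 = 3.
R1C2 = 11 − 3 = 8 completes the 11 across.
R2C1 = 4 − 3 = 1 completes the 4 down.
R2C2 = 3 − 1 = 2 completes the 3 across.

3 8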